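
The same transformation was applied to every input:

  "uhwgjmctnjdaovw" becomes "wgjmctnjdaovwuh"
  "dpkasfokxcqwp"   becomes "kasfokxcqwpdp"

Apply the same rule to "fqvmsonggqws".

vmsonggqwsfq

Each output is the input with this applied: move the first 2 characters to the end (rotate left by 2).
Doing the same to "fqvmsonggqws": "vmsonggqwsfq".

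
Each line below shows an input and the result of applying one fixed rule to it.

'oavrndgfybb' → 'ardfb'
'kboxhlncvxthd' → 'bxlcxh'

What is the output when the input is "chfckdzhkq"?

Rule — keep every other character starting from the second (positions 2nd, 4th, 6th, ...).
So "chfckdzhkq" becomes "hcdhq".

hcdhq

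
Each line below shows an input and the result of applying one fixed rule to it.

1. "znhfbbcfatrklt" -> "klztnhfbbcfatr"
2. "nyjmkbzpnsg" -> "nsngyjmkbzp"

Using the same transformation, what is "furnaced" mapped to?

cefdurna

What's happening: swap the first and last characters, then move the last 3 characters to the front (rotate right by 3).
Starting from "furnaced": after the first operation, "durnacef"; after the second, "cefdurna".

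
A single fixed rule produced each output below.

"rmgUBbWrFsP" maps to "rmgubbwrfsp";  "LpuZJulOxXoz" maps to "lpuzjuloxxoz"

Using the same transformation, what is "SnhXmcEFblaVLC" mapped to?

snhxmcefblavlc

The pattern: convert every letter to lowercase.
Applying that to "SnhXmcEFblaVLC" gives "snhxmcefblavlc".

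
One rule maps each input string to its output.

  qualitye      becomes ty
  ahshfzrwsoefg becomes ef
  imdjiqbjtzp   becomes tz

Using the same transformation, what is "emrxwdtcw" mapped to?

The transformation: delete the last character, then keep only the last 2 characters.
For "emrxwdtcw" the result is "tc".

tc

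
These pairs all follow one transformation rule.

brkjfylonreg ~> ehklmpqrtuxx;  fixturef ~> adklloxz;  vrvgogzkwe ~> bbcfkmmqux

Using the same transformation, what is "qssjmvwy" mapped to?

bcepswyy

Rule — shift every letter 6 places forward in the alphabet (wrapping around), then sort the characters into alphabetical order.
"qssjmvwy" → "wyypsbce" → "bcepswyy".
(Check on "brkjfylonreg": → "hxqplerutxkm" → "ehklmpqrtuxx" ✓)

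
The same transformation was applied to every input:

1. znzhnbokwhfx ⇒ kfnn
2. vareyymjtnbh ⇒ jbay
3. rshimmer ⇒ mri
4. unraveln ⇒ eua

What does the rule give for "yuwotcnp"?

cyo

The rule is to swap the front and back halves of the string, then keep one character in every 3, starting at position 2 (positions 2nd, 5th, 8th, ...).
For "yuwotcnp", step one produces "tcnpyuwo"; step two turns that into "cyo".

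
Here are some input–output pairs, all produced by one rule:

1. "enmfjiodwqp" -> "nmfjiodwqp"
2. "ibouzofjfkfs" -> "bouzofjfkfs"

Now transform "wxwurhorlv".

In each case the input is transformed by: delete the first character.
"wxwurhorlv" → "xwurhorlv".

xwurhorlv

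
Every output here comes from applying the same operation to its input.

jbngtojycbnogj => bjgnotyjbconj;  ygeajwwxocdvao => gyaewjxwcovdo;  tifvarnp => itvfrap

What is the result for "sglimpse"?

The transformation: swap each adjacent pair of characters (1↔2, 3↔4, ...), then delete the last character.
For "sglimpse", step one produces "gsilpmes"; step two turns that into "gsilpme".

gsilpme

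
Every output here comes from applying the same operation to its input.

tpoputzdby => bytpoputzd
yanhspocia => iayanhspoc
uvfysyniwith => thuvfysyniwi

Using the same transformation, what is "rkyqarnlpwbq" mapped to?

The transformation: move the last 2 characters to the front (rotate right by 2).
On "rkyqarnlpwbq" that produces "bqrkyqarnlpw".

bqrkyqarnlpw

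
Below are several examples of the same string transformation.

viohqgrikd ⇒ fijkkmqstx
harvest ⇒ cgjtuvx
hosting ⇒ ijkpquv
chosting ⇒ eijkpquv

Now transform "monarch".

In each case the input is transformed by: sort the characters into alphabetical order, then shift every letter 2 places forward in the alphabet (wrapping around).
For "monarch", step one produces "achmnor"; step two turns that into "cejopqt".

cejopqt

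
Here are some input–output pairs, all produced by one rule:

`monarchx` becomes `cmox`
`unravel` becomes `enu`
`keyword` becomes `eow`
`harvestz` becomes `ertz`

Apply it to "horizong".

hnoz

Rule — sort the characters into alphabetical order, then keep every other character starting from the second (positions 2nd, 4th, 6th, ...).
Applying both steps to "horizong": "ghinoorz", then "hnoz".
(Check on "unravel": → "aelnruv" → "enu" ✓)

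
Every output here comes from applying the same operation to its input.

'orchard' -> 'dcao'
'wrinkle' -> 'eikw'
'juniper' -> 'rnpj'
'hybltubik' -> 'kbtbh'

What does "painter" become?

In each case the input is transformed by: keep every other character starting from the first (positions 1st, 3rd, 5th, ...), then swap the first and last characters.
Applying both steps to "painter": "pitr", then "ritp".
(Check on "hybltubik": → "hbtbk" → "kbtbh" ✓)

ritp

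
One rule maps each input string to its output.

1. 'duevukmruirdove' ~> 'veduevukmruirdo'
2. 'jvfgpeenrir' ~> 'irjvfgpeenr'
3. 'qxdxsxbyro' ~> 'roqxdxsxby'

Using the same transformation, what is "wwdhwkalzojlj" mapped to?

The rule is to move the last 2 characters to the front (rotate right by 2).
Doing the same to "wwdhwkalzojlj": "ljwwdhwkalzoj".

ljwwdhwkalzoj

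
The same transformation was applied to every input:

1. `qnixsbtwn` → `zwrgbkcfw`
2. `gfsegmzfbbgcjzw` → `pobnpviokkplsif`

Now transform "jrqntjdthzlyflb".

sazwcsmcqiuhouk

Each output is the input with this applied: shift every letter 9 places forward in the alphabet (wrapping around).
"jrqntjdthzlyflb" → "sazwcsmcqiuhouk".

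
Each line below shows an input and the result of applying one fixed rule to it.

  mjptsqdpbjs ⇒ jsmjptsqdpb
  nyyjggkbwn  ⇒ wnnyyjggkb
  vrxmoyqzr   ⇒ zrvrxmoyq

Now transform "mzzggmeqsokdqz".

qzmzzggmeqsokd

The rule is to move the last 2 characters to the front (rotate right by 2).
So "mzzggmeqsokdqz" becomes "qzmzzggmeqsokd".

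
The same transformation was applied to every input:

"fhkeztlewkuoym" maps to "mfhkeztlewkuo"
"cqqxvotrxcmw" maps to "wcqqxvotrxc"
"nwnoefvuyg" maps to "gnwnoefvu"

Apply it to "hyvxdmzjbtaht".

thyvxdmzjbta

In each case the input is transformed by: move the last 2 characters to the front (rotate right by 2), then delete the first character.
Applying both steps to "hyvxdmzjbtaht": "hthyvxdmzjbta", then "thyvxdmzjbta".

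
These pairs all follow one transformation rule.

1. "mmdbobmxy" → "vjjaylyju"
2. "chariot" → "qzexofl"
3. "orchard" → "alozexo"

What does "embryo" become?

The rule is to shift every letter 3 places backward in the alphabet (wrapping around), then move the last character to the front.
For "embryo", step one produces "bjyovl"; step two turns that into "lbjyov".

lbjyov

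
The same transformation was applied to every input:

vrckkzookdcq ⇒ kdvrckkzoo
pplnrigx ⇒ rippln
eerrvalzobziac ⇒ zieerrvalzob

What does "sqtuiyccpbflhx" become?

flsqtuiyccpb

Each output is the input with this applied: delete the last 2 characters, then move the last 2 characters to the front (rotate right by 2).
So "sqtuiyccpbflhx" becomes "flsqtuiyccpb".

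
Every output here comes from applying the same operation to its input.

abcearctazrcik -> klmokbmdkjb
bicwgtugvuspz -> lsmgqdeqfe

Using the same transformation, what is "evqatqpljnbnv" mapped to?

ofakdazvtx

Each output is the input with this applied: shift every letter 10 places forward in the alphabet (wrapping around), then delete the last 3 characters.
Doing the same to "evqatqpljnbnv": "ofakdazvtx".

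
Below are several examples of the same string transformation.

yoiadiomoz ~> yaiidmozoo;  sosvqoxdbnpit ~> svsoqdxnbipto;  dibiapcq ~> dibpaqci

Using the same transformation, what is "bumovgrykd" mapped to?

bomgvyrdku

Rule — swap each adjacent pair of characters (1↔2, 3↔4, ...), then move the first character to the end.
Working it through for "bumovgrykd": intermediate "ubomgvyrdk", final "bomgvyrdku".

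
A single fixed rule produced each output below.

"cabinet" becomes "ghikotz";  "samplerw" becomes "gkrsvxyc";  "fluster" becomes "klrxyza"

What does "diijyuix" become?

jooopade

Rule — sort the characters into alphabetical order, then shift every letter 6 places forward in the alphabet (wrapping around).
Applying both steps to "diijyuix": "diiijuxy", then "jooopade".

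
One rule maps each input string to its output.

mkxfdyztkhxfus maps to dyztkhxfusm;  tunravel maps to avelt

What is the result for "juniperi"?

The rule is to move the first character to the end, then delete the first 3 characters.
Starting from "juniperi": after the first operation, "uniperij"; after the second, "perij".
(Check on "mkxfdyztkhxfus": → "kxfdyztkhxfusm" → "dyztkhxfusm" ✓)

perij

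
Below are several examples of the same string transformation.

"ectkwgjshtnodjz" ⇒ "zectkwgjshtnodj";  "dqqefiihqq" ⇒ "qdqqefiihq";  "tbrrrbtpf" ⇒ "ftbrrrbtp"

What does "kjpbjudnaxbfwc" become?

In each case the input is transformed by: move the last character to the front.
Doing the same to "kjpbjudnaxbfwc": "ckjpbjudnaxbfw".

ckjpbjudnaxbfw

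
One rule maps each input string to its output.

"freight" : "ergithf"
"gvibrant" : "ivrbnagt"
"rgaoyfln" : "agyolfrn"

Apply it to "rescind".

Rule — move the first character to the end, then swap each adjacent pair of characters (1↔2, 3↔4, ...).
"rescind" → "escindr" → "seicdnr".

seicdnr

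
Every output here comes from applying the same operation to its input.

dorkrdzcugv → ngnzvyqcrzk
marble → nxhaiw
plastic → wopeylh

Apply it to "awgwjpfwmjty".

In each case the input is transformed by: shift every letter 4 places backward in the alphabet (wrapping around), then move the first 2 characters to the end (rotate left by 2).
For "awgwjpfwmjty", step one produces "wscsflbsifpu"; step two turns that into "csflbsifpuws".

csflbsifpuws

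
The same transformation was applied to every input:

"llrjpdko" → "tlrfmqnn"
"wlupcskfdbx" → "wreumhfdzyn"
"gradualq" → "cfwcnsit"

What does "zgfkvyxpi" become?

hmxazrkbi

What's happening: move the first 2 characters to the end (rotate left by 2), then shift every letter 2 places forward in the alphabet (wrapping around).
Working it through for "zgfkvyxpi": intermediate "fkvyxpizg", final "hmxazrkbi".
(Check on "wlupcskfdbx": → "upcskfdbxwl" → "wreumhfdzyn" ✓)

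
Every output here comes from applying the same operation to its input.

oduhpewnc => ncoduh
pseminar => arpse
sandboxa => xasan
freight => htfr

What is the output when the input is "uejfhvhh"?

Rule — move the last 2 characters to the front (rotate right by 2), then delete the last 3 characters.
"uejfhvhh" → "hhuej".
(Check on "freight": → "htfreig" → "htfr" ✓)

hhuej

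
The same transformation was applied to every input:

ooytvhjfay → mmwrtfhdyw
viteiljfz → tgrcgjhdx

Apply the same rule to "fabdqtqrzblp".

dyzboropxzjn

In each case the input is transformed by: shift every letter 2 places backward in the alphabet (wrapping around).
Applying that to "fabdqtqrzblp" gives "dyzboropxzjn".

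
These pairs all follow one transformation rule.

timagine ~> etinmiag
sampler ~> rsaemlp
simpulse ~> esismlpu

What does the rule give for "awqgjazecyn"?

Rule — swap the first and last characters, then take characters alternately from the front and the back (1st, last, 2nd, 2nd-last, ...).
Working it through for "awqgjazecyn": intermediate "nwqgjazecya", final "nawyqcgejza".
(Check on "timagine": → "eimagint" → "etinmiag" ✓)

nawyqcgejza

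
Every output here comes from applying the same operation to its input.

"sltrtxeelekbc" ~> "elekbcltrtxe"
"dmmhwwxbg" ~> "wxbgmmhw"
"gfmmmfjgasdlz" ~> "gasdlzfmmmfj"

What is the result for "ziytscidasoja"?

What's happening: delete the first character, then swap the front and back halves of the string.
Starting from "ziytscidasoja": after the first operation, "iytscidasoja"; after the second, "dasojaiytsci".
(Check on "dmmhwwxbg": → "mmhwwxbg" → "wxbgmmhw" ✓)

dasojaiytsci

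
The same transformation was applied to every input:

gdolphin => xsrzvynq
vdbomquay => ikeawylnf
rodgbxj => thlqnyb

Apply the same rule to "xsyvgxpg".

Rule — shift every letter 10 places forward in the alphabet (wrapping around), then reverse the string.
Applying both steps to "xsyvgxpg": "hcifqhzq", then "qzhqfich".
(Check on "rodgbxj": → "bynqlht" → "thlqnyb" ✓)

qzhqfich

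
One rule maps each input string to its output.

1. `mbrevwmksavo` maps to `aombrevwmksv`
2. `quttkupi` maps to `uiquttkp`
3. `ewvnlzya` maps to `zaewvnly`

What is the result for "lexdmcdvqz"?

vzlexdmcdq

The transformation: move the last 2 characters to the front (rotate right by 2), then swap the first and last characters.
Doing the same to "lexdmcdvqz": "vzlexdmcdq".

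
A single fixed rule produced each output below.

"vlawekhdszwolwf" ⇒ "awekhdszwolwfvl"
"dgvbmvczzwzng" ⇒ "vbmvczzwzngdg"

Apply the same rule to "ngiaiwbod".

iaiwbodng

Rule — move the first 2 characters to the end (rotate left by 2).
So "ngiaiwbod" becomes "iaiwbodng".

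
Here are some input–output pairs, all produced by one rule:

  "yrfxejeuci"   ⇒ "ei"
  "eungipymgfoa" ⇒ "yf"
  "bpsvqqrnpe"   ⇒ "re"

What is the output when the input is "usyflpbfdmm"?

bm

The rule is to keep one character in every 3, starting at position 1 (positions 1st, 4th, 7th, ...), then delete the first 2 characters.
For "usyflpbfdmm", step one produces "ufbm"; step two turns that into "bm".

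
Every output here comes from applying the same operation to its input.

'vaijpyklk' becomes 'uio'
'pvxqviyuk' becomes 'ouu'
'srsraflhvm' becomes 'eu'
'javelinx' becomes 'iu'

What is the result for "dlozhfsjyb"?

eia

What's happening: shift every letter 1 place backward in the alphabet (wrapping around), then keep only the vowels.
Starting from "dlozhfsjyb": after the first operation, "cknygerixa"; after the second, "eia".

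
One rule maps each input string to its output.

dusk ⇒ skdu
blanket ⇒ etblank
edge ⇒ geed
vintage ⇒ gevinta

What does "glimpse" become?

What's happening: move the last 2 characters to the front (rotate right by 2).
Applying that to "glimpse" gives "seglimp".

seglimp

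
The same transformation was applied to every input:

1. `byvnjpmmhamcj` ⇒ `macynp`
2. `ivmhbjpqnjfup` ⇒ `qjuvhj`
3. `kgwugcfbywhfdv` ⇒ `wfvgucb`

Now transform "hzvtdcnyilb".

The rule is to keep every other character starting from the second (positions 2nd, 4th, 6th, ...), then move the last 3 characters to the front (rotate right by 3).
"hzvtdcnyilb" → "ztcyl" → "cylzt".

cylzt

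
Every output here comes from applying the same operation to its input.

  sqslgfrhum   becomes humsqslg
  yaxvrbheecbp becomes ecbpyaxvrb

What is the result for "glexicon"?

The rule is to swap the front and back halves of the string, then delete the first 2 characters.
Working it through for "glexicon": intermediate "iconglex", final "onglex".

onglex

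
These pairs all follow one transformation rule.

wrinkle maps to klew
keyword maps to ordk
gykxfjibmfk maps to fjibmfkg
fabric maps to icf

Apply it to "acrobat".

Looking at the pairs, the operation is to move the first character to the end, then delete the first 3 characters.
Applying that to "acrobat" gives "bata".

bata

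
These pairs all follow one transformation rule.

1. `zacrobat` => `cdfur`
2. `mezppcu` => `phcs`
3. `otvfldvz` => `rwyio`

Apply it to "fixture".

The transformation: shift every letter 3 places forward in the alphabet (wrapping around), then delete the last 3 characters.
Applying both steps to "fixture": "ilawxuh", then "ilaw".

ilaw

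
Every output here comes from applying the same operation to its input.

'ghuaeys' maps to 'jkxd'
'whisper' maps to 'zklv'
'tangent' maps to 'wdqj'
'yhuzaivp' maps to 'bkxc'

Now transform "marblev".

What's happening: shift every letter 3 places forward in the alphabet (wrapping around), then keep only the first 4 characters.
On "marblev": the first step gives "pdueohy", and the second then gives "pdue".
(Check on "yhuzaivp": → "bkxcdlys" → "bkxc" ✓)

pdue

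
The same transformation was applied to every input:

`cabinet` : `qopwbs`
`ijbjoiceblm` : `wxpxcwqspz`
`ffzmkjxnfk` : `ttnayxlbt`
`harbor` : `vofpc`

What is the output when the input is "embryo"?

The transformation: shift every letter 12 places backward in the alphabet (wrapping around), then delete the last character.
"embryo" → "sapfmc" → "sapfm".

sapfm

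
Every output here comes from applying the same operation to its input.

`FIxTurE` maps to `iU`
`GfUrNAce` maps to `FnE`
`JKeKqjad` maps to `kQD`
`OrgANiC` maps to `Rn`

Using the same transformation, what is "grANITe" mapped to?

Each output is the input with this applied: keep one character in every 3, starting at position 2 (positions 2nd, 5th, 8th, ...), then flip the case of every letter.
On "grANITe": the first step gives "rI", and the second then gives "Ri".

Ri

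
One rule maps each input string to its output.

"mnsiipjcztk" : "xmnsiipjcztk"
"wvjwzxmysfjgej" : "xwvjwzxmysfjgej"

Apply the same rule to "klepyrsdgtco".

xklepyrsdgtco

Looking at the pairs, the operation is to prepend "x".
So "klepyrsdgtco" becomes "xklepyrsdgtco".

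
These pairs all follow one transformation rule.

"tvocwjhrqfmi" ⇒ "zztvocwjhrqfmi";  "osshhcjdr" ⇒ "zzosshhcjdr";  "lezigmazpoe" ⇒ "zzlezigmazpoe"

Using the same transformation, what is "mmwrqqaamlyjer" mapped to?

The transformation: prepend "zz".
So "mmwrqqaamlyjer" becomes "zzmmwrqqaamlyjer".

zzmmwrqqaamlyjer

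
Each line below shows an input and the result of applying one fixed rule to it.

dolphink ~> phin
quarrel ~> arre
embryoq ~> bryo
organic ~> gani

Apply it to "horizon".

Each output is the input with this applied: move the last character to the front, then keep only the last 4 characters.
For "horizon", step one produces "nhorizo"; step two turns that into "rizo".
(Check on "dolphink": → "kdolphin" → "phin" ✓)

rizo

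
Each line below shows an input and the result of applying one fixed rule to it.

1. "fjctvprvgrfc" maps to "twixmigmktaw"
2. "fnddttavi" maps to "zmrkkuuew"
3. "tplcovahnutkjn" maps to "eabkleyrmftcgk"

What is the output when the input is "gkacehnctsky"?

Each output is the input with this applied: shift every letter 9 places backward in the alphabet (wrapping around), then reverse the string.
So "gkacehnctsky" becomes "pbjkteyvtrbx".
(Check on "fjctvprvgrfc": → "watkmgimxiwt" → "twixmigmktaw" ✓)

pbjkteyvtrbx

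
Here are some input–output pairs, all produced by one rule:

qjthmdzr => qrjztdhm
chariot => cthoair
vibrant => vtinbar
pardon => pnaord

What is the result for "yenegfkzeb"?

ybeenzekgf

Each output is the input with this applied: take characters alternately from the front and the back (1st, last, 2nd, 2nd-last, ...).
"yenegfkzeb" → "ybeenzekgf".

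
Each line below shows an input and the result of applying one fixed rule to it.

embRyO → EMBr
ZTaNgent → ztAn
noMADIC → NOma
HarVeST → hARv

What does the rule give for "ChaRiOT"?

Looking at the pairs, the operation is to flip the case of every letter, then keep only the first 4 characters.
Starting from "ChaRiOT": after the first operation, "cHArIot"; after the second, "cHAr".

cHAr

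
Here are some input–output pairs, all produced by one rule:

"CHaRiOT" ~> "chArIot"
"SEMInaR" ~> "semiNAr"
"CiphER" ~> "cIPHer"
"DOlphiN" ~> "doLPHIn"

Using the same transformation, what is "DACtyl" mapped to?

dacTYL

In each case the input is transformed by: flip the case of every letter.
For "DACtyl" the result is "dacTYL".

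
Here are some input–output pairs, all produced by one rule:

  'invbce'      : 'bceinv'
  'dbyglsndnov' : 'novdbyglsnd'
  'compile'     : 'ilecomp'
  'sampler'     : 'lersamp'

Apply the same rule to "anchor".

In each case the input is transformed by: move the last 3 characters to the front (rotate right by 3).
Applying that to "anchor" gives "horanc".

horanc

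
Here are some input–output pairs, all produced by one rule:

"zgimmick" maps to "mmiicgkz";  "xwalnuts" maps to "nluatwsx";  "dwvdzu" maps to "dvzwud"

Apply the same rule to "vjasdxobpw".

The pattern: swap the front and back halves of the string, then take characters alternately from the front and the back (1st, last, 2nd, 2nd-last, ...).
Starting from "vjasdxobpw": after the first operation, "xobpwvjasd"; after the second, "xdosbapjwv".
(Check on "zgimmick": → "mickzgim" → "mmiicgkz" ✓)

xdosbapjwv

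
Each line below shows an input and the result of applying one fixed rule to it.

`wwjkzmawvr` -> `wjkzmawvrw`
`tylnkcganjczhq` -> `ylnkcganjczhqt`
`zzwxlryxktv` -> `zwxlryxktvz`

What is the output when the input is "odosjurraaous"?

dosjurraaouso

The pattern: move the first character to the end.
"odosjurraaous" → "dosjurraaouso".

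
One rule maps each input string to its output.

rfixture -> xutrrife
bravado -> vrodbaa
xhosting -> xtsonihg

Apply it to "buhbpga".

uphgbba

The transformation: sort the characters into reverse alphabetical order.
Applying that to "buhbpga" gives "uphgbba".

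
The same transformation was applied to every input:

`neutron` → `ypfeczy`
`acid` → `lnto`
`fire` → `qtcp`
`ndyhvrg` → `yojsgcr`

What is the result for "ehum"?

What's happening: shift every letter 11 places forward in the alphabet (wrapping around).
Applying that to "ehum" gives "psfx".

psfx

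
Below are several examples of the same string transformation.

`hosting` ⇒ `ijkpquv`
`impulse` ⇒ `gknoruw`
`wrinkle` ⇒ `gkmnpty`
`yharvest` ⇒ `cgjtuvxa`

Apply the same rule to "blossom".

What's happening: sort the characters into alphabetical order, then shift every letter 2 places forward in the alphabet (wrapping around).
Starting from "blossom": after the first operation, "blmooss"; after the second, "dnoqquu".

dnoqquu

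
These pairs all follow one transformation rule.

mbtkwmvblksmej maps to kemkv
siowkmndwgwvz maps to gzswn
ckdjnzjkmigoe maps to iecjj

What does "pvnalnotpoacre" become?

Looking at the pairs, the operation is to keep one character in every 3, starting at position 1 (positions 1st, 4th, 7th, ...), then move the first 3 characters to the end (rotate left by 3).
Starting from "pvnalnotpoacre": after the first operation, "paoor"; after the second, "orpao".

orpao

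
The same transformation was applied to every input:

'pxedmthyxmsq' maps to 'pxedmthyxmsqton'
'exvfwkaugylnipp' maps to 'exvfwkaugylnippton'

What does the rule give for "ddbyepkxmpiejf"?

ddbyepkxmpiejfton

Looking at the pairs, the operation is to append "ton".
So "ddbyepkxmpiejf" becomes "ddbyepkxmpiejfton".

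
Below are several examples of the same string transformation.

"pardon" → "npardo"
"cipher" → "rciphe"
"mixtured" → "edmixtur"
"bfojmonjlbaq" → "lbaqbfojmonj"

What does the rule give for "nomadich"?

chnomadi

Each output is the input with this applied: move the first 2 characters to the end (rotate left by 2), then swap the front and back halves of the string.
Applying both steps to "nomadich": "madichno", then "chnomadi".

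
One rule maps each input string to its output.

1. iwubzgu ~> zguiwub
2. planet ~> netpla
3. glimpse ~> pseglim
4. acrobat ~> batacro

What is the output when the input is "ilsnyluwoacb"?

Looking at the pairs, the operation is to move the last 3 characters to the front (rotate right by 3).
So "ilsnyluwoacb" becomes "acbilsnyluwo".

acbilsnyluwo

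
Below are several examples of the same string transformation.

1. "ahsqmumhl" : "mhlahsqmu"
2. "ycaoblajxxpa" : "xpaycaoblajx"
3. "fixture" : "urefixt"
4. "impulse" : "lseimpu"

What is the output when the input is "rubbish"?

ishrubb

Rule — move the last 3 characters to the front (rotate right by 3).
So "rubbish" becomes "ishrubb".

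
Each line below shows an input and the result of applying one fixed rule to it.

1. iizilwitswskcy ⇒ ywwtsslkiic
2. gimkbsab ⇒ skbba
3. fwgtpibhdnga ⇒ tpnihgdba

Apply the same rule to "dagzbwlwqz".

Rule — delete the first 3 characters, then sort the characters into reverse alphabetical order.
On "dagzbwlwqz": the first step gives "zbwlwqz", and the second then gives "zzwwqlb".

zzwwqlb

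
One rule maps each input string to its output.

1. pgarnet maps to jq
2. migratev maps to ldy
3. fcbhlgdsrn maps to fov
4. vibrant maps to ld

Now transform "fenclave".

hoh

The rule is to shift every letter 3 places forward in the alphabet (wrapping around), then keep one character in every 3, starting at position 2 (positions 2nd, 5th, 8th, ...).
"fenclave" → "ihqfodyh" → "hoh".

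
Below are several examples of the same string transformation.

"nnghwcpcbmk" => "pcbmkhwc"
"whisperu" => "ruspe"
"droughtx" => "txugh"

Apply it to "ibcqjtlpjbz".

Looking at the pairs, the operation is to delete the first 3 characters, then move the first 3 characters to the end (rotate left by 3).
So "ibcqjtlpjbz" becomes "lpjbzqjt".

lpjbzqjt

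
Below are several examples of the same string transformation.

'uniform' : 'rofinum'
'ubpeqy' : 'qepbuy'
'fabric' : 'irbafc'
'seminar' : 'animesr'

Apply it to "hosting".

nitsohg

Looking at the pairs, the operation is to move the last character to the front, then reverse the string.
Working it through for "hosting": intermediate "ghostin", final "nitsohg".
(Check on "uniform": → "munifor" → "rofinum" ✓)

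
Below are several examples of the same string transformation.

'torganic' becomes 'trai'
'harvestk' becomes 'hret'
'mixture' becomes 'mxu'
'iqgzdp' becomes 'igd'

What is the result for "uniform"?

Looking at the pairs, the operation is to move the last character to the front, then keep every other character starting from the second (positions 2nd, 4th, 6th, ...).
For "uniform", step one produces "munifor"; step two turns that into "uio".

uio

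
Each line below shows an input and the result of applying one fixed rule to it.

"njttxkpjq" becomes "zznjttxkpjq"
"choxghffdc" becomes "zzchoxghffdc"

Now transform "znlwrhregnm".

zzznlwrhregnm

The pattern: prepend "zz".
Doing the same to "znlwrhregnm": "zzznlwrhregnm".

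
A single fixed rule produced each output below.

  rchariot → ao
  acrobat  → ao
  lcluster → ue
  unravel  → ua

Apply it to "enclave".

Each output is the input with this applied: keep one character in every 3, starting at position 1 (positions 1st, 4th, 7th, ...), then keep only the vowels.
Working it through for "enclave": intermediate "ele", final "ee".

ee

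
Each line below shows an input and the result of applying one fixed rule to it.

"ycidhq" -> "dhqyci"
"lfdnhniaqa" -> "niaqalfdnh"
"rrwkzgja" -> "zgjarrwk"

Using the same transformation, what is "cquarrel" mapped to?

The rule is to swap the front and back halves of the string.
On "cquarrel" that produces "rrelcqua".

rrelcqua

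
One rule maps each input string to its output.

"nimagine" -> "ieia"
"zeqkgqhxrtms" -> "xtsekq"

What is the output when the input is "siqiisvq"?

Looking at the pairs, the operation is to keep every other character starting from the second (positions 2nd, 4th, 6th, ...), then swap the front and back halves of the string.
Starting from "siqiisvq": after the first operation, "iisq"; after the second, "sqii".

sqii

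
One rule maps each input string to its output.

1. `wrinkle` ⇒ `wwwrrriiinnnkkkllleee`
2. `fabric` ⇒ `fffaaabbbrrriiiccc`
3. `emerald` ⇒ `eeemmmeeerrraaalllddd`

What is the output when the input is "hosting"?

Rule — repeat every character 3 times.
Applying that to "hosting" gives "hhhooossstttiiinnnggg".

hhhooossstttiiinnnggg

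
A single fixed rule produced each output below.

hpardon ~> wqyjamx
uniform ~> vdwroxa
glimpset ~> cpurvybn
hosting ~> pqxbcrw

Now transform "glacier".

apujlrn

The rule is to shift every letter 9 places forward in the alphabet (wrapping around), then move the last character to the front.
For "glacier", step one produces "pujlrna"; step two turns that into "apujlrn".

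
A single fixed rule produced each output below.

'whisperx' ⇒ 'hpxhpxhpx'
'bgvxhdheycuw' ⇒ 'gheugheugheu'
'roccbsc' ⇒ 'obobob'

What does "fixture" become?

The rule is to keep one character in every 3, starting at position 2 (positions 2nd, 5th, 8th, ...), then write the whole string 3 times in a row.
Applying both steps to "fixture": "iu", then "iuiuiu".
(Check on "roccbsc": → "ob" → "obobob" ✓)

iuiuiu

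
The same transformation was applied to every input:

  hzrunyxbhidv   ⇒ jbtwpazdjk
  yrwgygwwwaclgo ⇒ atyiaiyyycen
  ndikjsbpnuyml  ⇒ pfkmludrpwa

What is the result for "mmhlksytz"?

In each case the input is transformed by: shift every letter 2 places forward in the alphabet (wrapping around), then delete the last 2 characters.
Starting from "mmhlksytz": after the first operation, "oojnmuavb"; after the second, "oojnmua".

oojnmua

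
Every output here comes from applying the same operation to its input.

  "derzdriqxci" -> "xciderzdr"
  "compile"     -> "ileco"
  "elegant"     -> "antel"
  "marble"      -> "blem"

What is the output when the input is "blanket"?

The pattern: move the last 3 characters to the front (rotate right by 3), then delete the last 2 characters.
"blanket" → "ketblan" → "ketbl".

ketbl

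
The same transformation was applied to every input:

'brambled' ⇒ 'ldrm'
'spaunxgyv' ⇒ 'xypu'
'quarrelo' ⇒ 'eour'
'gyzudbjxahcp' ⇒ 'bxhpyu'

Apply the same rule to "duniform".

omui

In each case the input is transformed by: keep every other character starting from the second (positions 2nd, 4th, 6th, ...), then move the first 2 characters to the end (rotate left by 2).
On "duniform": the first step gives "uiom", and the second then gives "omui".
(Check on "spaunxgyv": → "puxy" → "xypu" ✓)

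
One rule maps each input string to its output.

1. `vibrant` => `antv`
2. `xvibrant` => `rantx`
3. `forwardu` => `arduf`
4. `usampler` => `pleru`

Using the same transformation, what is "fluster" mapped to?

The transformation: move the first character to the end, then delete the first 3 characters.
Starting from "fluster": after the first operation, "lusterf"; after the second, "terf".
(Check on "usampler": → "sampleru" → "pleru" ✓)

terf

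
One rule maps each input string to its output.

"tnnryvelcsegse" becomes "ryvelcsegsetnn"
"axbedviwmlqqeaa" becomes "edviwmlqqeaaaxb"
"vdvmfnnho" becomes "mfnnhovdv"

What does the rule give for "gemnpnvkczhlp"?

npnvkczhlpgem

The transformation: move the first 3 characters to the end (rotate left by 3).
Applying that to "gemnpnvkczhlp" gives "npnvkczhlpgem".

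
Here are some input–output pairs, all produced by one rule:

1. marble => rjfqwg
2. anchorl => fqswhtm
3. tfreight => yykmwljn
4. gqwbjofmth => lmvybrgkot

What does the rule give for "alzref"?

fkqjew

In each case the input is transformed by: take characters alternately from the front and the back (1st, last, 2nd, 2nd-last, ...), then shift every letter 5 places forward in the alphabet (wrapping around).
Starting from "alzref": after the first operation, "aflezr"; after the second, "fkqjew".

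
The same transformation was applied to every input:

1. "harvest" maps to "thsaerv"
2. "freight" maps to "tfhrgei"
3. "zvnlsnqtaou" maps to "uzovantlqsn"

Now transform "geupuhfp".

The pattern: reverse the string, then take characters alternately from the front and the back (1st, last, 2nd, 2nd-last, ...).
On "geupuhfp": the first step gives "pfhupueg", and the second then gives "pgfehuup".

pgfehuup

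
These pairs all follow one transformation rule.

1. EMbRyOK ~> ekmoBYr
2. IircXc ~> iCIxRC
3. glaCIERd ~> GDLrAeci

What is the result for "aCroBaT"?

Looking at the pairs, the operation is to take characters alternately from the front and the back (1st, last, 2nd, 2nd-last, ...), then flip the case of every letter.
On "aCroBaT": the first step gives "aTCarBo", and the second then gives "AtcARbO".

AtcARbO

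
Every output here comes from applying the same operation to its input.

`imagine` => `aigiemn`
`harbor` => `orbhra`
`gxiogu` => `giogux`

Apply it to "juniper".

The pattern: take characters alternately from the front and the back (1st, last, 2nd, 2nd-last, ...), then move the last 3 characters to the front (rotate right by 3).
For "juniper", step one produces "jruenpi"; step two turns that into "npijrue".
(Check on "gxiogu": → "guxgio" → "giogux" ✓)

npijrue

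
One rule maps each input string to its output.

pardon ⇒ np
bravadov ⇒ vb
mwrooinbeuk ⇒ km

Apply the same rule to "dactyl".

ld

What's happening: move the last character to the front, then keep only the first 2 characters.
On "dactyl": the first step gives "ldacty", and the second then gives "ld".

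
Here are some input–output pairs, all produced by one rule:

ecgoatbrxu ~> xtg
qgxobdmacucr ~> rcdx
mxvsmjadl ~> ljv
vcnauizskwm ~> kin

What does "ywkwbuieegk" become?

euk

What's happening: keep one character in every 3, starting at position 3 (positions 3rd, 6th, 9th, ...), then reverse the string.
Working it through for "ywkwbuieegk": intermediate "kue", final "euk".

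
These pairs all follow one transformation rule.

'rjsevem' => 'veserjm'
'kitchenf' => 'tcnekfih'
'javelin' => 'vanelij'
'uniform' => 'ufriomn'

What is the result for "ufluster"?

Each output is the input with this applied: sort the characters into reverse alphabetical order, then take characters alternately from the front and the back (1st, last, 2nd, 2nd-last, ...).
Starting from "ufluster": after the first operation, "uutsrlfe"; after the second, "ueuftlsr".

ueuftlsr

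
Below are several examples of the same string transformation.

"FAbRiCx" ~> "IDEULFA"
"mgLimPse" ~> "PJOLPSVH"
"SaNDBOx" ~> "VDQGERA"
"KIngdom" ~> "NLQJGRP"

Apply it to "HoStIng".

Rule — shift every letter 3 places forward in the alphabet (wrapping around), then convert every letter to uppercase.
So "HoStIng" becomes "KRVWLQJ".

KRVWLQJ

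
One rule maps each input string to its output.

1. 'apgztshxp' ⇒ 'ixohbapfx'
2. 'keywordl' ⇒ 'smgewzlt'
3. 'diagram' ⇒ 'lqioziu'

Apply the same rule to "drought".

The transformation: shift every letter 8 places forward in the alphabet (wrapping around).
Doing the same to "drought": "lzwcopb".

lzwcopb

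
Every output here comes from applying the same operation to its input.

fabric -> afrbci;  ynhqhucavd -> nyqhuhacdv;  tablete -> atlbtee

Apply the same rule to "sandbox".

The rule is to swap each adjacent pair of characters (1↔2, 3↔4, ...).
"sandbox" → "asdnobx".

asdnobx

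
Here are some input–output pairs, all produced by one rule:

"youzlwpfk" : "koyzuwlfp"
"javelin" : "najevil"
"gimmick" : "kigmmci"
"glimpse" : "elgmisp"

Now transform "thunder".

The transformation: swap each adjacent pair of characters (1↔2, 3↔4, ...), then move the last character to the front.
On "thunder" that produces "rhtnued".

rhtnued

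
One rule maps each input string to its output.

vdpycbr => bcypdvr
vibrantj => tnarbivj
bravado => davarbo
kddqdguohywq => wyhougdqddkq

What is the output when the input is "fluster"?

etsulfr

What's happening: reverse the string, then move the first character to the end.
"fluster" → "retsulf" → "etsulfr".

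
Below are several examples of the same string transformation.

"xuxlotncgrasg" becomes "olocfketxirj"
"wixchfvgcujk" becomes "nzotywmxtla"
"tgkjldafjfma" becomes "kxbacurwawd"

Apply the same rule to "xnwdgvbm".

oenuxms

What's happening: delete the last character, then shift every letter 9 places backward in the alphabet (wrapping around).
Working it through for "xnwdgvbm": intermediate "xnwdgvb", final "oenuxms".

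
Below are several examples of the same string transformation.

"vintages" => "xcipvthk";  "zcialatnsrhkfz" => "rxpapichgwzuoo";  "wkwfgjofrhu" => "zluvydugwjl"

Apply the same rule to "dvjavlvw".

Looking at the pairs, the operation is to move the first character to the end, then shift every letter 11 places backward in the alphabet (wrapping around).
For "dvjavlvw", step one produces "vjavlvwd"; step two turns that into "kypkakls".

kypkakls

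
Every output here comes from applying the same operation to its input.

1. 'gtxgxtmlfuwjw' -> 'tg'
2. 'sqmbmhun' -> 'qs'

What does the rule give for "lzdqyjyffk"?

The rule is to reverse the string, then keep only the last 2 characters.
"lzdqyjyffk" → "kffyjyqdzl" → "zl".
(Check on "sqmbmhun": → "nuhmbmqs" → "qs" ✓)

zl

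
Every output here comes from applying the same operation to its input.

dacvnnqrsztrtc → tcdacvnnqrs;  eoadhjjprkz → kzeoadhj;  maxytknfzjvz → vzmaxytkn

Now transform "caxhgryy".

yycax

The rule is to move the last 2 characters to the front (rotate right by 2), then delete the last 3 characters.
"caxhgryy" → "yycaxhgr" → "yycax".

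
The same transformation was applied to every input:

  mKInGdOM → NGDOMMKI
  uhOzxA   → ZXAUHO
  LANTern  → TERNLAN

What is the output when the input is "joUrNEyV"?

RNEYVJOU

The transformation: move the first 3 characters to the end (rotate left by 3), then convert every letter to uppercase.
For "joUrNEyV" the result is "RNEYVJOU".
(Check on "mKInGdOM": → "nGdOMmKI" → "NGDOMMKI" ✓)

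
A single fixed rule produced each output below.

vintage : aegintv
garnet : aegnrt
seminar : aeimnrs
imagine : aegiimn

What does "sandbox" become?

abdnosx

In each case the input is transformed by: sort the characters into alphabetical order.
On "sandbox" that produces "abdnosx".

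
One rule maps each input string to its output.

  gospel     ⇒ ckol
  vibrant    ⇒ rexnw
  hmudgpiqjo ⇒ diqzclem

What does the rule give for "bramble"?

xnwix

Looking at the pairs, the operation is to shift every letter 4 places backward in the alphabet (wrapping around), then delete the last 2 characters.
Starting from "bramble": after the first operation, "xnwixha"; after the second, "xnwix".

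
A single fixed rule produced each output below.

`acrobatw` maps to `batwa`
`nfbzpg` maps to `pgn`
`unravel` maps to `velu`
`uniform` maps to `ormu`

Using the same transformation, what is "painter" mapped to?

Looking at the pairs, the operation is to move the first character to the end, then delete the first 3 characters.
Applying both steps to "painter": "ainterp", then "terp".

terp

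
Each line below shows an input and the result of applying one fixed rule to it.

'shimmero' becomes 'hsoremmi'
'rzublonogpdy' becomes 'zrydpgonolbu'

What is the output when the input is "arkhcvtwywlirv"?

In each case the input is transformed by: reverse the string, then move the last 2 characters to the front (rotate right by 2).
On "arkhcvtwywlirv": the first step gives "vrilwywtvchkra", and the second then gives "ravrilwywtvchk".
(Check on "rzublonogpdy": → "ydpgonolbuzr" → "zrydpgonolbu" ✓)

ravrilwywtvchk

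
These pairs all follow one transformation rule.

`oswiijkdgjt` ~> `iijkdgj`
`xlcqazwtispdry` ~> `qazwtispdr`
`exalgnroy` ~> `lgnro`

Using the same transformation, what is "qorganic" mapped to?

The transformation: delete the first 3 characters, then delete the last character.
On "qorganic": the first step gives "ganic", and the second then gives "gani".

gani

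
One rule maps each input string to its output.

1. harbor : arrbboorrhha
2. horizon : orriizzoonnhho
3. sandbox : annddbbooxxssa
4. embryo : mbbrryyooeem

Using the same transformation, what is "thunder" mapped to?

The transformation: double every character, then move the first 3 characters to the end (rotate left by 3).
"thunder" → "tthhuunnddeerr" → "huunnddeerrtth".

huunnddeerrtth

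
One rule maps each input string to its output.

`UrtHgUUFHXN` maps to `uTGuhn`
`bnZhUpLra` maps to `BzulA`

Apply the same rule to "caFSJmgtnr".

CfjGN

Each output is the input with this applied: keep every other character starting from the first (positions 1st, 3rd, 5th, ...), then flip the case of every letter.
Applying both steps to "caFSJmgtnr": "cFJgn", then "CfjGN".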